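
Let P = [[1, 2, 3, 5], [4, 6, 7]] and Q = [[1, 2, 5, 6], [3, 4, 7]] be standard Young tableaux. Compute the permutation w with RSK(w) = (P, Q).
4 6 1 2 3 7 5

Reverse the RSK construction: for i from n down to 1, find the cell of Q containing i, remove the entry at that cell from P, and reverse-bump it up through P; the value ejected from row 1 is w(i).

Step i=7: Q has 7 at row 2, column 3; remove 7 from row 2 of P and reverse-bump: 7 enters row 1 and ejects 5. So w(7) = 5. P is now [[1, 2, 3, 7], [4, 6]].
Step i=6: Q has 6 at row 1, column 4; remove that cell from P, ejecting 7. So w(6) = 7. P is now [[1, 2, 3], [4, 6]].
Step i=5: Q has 5 at row 1, column 3; remove that cell from P, ejecting 3. So w(5) = 3. P is now [[1, 2], [4, 6]].
Step i=4: Q has 4 at row 2, column 2; remove 6 from row 2 of P and reverse-bump: 6 enters row 1 and ejects 2. So w(4) = 2. P is now [[1, 6], [4]].
Step i=3: Q has 3 at row 2, column 1; remove 4 from row 2 of P and reverse-bump: 4 enters row 1 and ejects 1. So w(3) = 1. P is now [[4, 6]].
Step i=2: Q has 2 at row 1, column 2; remove that cell from P, ejecting 6. So w(2) = 6. P is now [[4]].
Step i=1: Q has 1 at row 1, column 1; remove that cell from P, ejecting 4. So w(1) = 4. P is now [].

So w = 4 6 1 2 3 7 5.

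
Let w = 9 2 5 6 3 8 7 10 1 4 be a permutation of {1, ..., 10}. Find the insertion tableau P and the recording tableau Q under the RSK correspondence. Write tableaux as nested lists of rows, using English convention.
P = [[1, 3, 4, 7, 10], [2, 6], [5, 8], [9]], Q = [[1, 3, 4, 6, 8], [2, 7], [5, 10], [9]]

Insert each entry of the permutation into P by Schensted row insertion, recording in Q the position of each new cell.

Insert 9: appended to row 1. P = [[9]], Q = [[1]].
Insert 2: 2 bumps 9 from row 1; 9 starts row 2. P = [[2], [9]], Q = [[1], [2]].
Insert 5: appended to row 1. P = [[2, 5], [9]], Q = [[1, 3], [2]].
Insert 6: appended to row 1. P = [[2, 5, 6], [9]], Q = [[1, 3, 4], [2]].
Insert 3: 3 bumps 5 from row 1; 5 bumps 9 from row 2; 9 starts row 3. P = [[2, 3, 6], [5], [9]], Q = [[1, 3, 4], [2], [5]].
Insert 8: appended to row 1. P = [[2, 3, 6, 8], [5], [9]], Q = [[1, 3, 4, 6], [2], [5]].
Insert 7: 7 bumps 8 from row 1; 8 appends to row 2. P = [[2, 3, 6, 7], [5, 8], [9]], Q = [[1, 3, 4, 6], [2, 7], [5]].
Insert 10: appended to row 1. P = [[2, 3, 6, 7, 10], [5, 8], [9]], Q = [[1, 3, 4, 6, 8], [2, 7], [5]].
Insert 1: 1 bumps 2 from row 1; 2 bumps 5 from row 2; 5 bumps 9 from row 3; 9 starts row 4. P = [[1, 3, 6, 7, 10], [2, 8], [5], [9]], Q = [[1, 3, 4, 6, 8], [2, 7], [5], [9]].
Insert 4: 4 bumps 6 from row 1; 6 bumps 8 from row 2; 8 appends to row 3. P = [[1, 3, 4, 7, 10], [2, 6], [5, 8], [9]], Q = [[1, 3, 4, 6, 8], [2, 7], [5, 10], [9]].

So P = [[1, 3, 4, 7, 10], [2, 6], [5, 8], [9]], Q = [[1, 3, 4, 6, 8], [2, 7], [5, 10], [9]].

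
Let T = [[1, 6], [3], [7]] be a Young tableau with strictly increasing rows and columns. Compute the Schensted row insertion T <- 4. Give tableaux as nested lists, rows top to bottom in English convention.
In row 1, 4 replaces 6 (the leftmost entry greater than 4); 6 is bumped to row 2. 6 is appended to row 2. The new tableau is [[1, 4], [3, 6], [7]].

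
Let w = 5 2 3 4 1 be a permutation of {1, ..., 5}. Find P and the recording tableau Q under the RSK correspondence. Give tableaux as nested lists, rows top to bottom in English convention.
P = [[1, 3, 4], [2], [5]], Q = [[1, 3, 4], [2], [5]]

Insert each entry of the permutation into P by Schensted row insertion, recording in Q the position of each new cell.

Insert 5: appended to row 1. P = [[5]].
Insert 2: 2 bumps 5 from row 1; 5 starts row 2. P = [[2], [5]].
Insert 3: appended to row 1. P = [[2, 3], [5]].
Insert 4: appended to row 1. P = [[2, 3, 4], [5]].
Insert 1: 1 bumps 2 from row 1; 2 bumps 5 from row 2; 5 starts row 3. P = [[1, 3, 4], [2], [5]].

So P = [[1, 3, 4], [2], [5]], Q = [[1, 3, 4], [2], [5]].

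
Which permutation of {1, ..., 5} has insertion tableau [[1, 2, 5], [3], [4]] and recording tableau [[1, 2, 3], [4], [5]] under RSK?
1 4 5 3 2

Reverse the RSK construction: for i from n down to 1, find the cell of Q containing i, remove the entry at that cell from P, and reverse-bump it up through P; the value ejected from row 1 is w(i).

Step i=5: Q has 5 at row 3, column 1; remove 4 from row 3 of P and reverse-bump: 4 enters row 2 and ejects 3; 3 enters row 1 and ejects 2. So w(5) = 2. P is now [[1, 3, 5], [4]].
Step i=4: Q has 4 at row 2, column 1; remove 4 from row 2 of P and reverse-bump: 4 enters row 1 and ejects 3. So w(4) = 3. P is now [[1, 4, 5]].
Step i=3: Q has 3 at row 1, column 3; remove that cell from P, ejecting 5. So w(3) = 5. P is now [[1, 4]].
Step i=2: Q has 2 at row 1, column 2; remove that cell from P, ejecting 4. So w(2) = 4. P is now [[1]].
Step i=1: Q has 1 at row 1, column 1; remove that cell from P, ejecting 1. So w(1) = 1. P is now [].

So w = 1 4 5 3 2.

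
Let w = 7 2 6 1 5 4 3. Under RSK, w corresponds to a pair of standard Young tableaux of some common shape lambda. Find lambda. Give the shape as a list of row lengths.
Row-insert each entry into an empty tableau.

After inserting 7: P = [[7]].
After inserting 2: P = [[2], [7]].
After inserting 6: P = [[2, 6], [7]].
After inserting 1: P = [[1, 6], [2], [7]].
After inserting 5: P = [[1, 5], [2, 6], [7]].
After inserting 4: P = [[1, 4], [2, 5], [6], [7]].
After inserting 3: P = [[1, 3], [2, 4], [5], [6], [7]].

The final insertion tableau P = [[1, 3], [2, 4], [5], [6], [7]] has shape [2, 2, 1, 1, 1].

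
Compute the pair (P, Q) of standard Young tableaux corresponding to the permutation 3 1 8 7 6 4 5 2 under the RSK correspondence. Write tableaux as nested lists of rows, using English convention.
Insert each entry of the permutation into P by Schensted row insertion, recording in Q the position of each new cell.

After inserting 3: P = [[3]].
After inserting 1: P = [[1], [3]].
After inserting 8: P = [[1, 8], [3]].
After inserting 7: P = [[1, 7], [3, 8]].
After inserting 6: P = [[1, 6], [3, 7], [8]].
After inserting 4: P = [[1, 4], [3, 6], [7], [8]].
After inserting 5: P = [[1, 4, 5], [3, 6], [7], [8]].
After inserting 2: P = [[1, 2, 5], [3, 4], [6], [7], [8]].

So P = [[1, 2, 5], [3, 4], [6], [7], [8]], Q = [[1, 3, 7], [2, 4], [5], [6], [8]].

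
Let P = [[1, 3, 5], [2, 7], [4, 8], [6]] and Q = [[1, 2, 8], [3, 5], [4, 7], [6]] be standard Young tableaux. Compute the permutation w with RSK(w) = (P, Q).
Reverse the RSK construction: for i from n down to 1, find the cell of Q containing i, remove the entry at that cell from P, and reverse-bump it up through P; the value ejected from row 1 is w(i).

Step i=8: Q has 8 at row 1, column 3; remove that cell from P, ejecting 5. So w(8) = 5. P is now [[1, 3], [2, 7], [4, 8], [6]].
Step i=7: Q has 7 at row 3, column 2; remove 8 from row 3 of P and reverse-bump: 8 enters row 2 and ejects 7; 7 enters row 1 and ejects 3. So w(7) = 3. P is now [[1, 7], [2, 8], [4], [6]].
Step i=6: Q has 6 at row 4, column 1; remove 6 from row 4 of P and reverse-bump: 6 enters row 3 and ejects 4; 4 enters row 2 and ejects 2; 2 enters row 1 and ejects 1. So w(6) = 1. P is now [[2, 7], [4, 8], [6]].
Step i=5: Q has 5 at row 2, column 2; remove 8 from row 2 of P and reverse-bump: 8 enters row 1 and ejects 7. So w(5) = 7. P is now [[2, 8], [4], [6]].
Step i=4: Q has 4 at row 3, column 1; remove 6 from row 3 of P and reverse-bump: 6 enters row 2 and ejects 4; 4 enters row 1 and ejects 2. So w(4) = 2. P is now [[4, 8], [6]].
Step i=3: Q has 3 at row 2, column 1; remove 6 from row 2 of P and reverse-bump: 6 enters row 1 and ejects 4. So w(3) = 4. P is now [[6, 8]].
Step i=2: Q has 2 at row 1, column 2; remove that cell from P, ejecting 8. So w(2) = 8. P is now [[6]].
Step i=1: Q has 1 at row 1, column 1; remove that cell from P, ejecting 6. So w(1) = 6. P is now [].

So w = 6 8 4 2 7 1 3 5.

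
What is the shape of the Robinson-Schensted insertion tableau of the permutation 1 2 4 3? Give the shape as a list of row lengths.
Row-insert each entry into an empty tableau.

After inserting 1: P = [[1]].
After inserting 2: P = [[1, 2]].
After inserting 4: P = [[1, 2, 4]].
After inserting 3: P = [[1, 2, 3], [4]].

The final insertion tableau P = [[1, 2, 3], [4]] has shape [3, 1].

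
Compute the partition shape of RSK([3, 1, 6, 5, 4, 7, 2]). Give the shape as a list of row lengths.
[3, 2, 1, 1]

Row-insert each entry into an empty tableau.

After inserting 3: P = [[3]].
After inserting 1: P = [[1], [3]].
After inserting 6: P = [[1, 6], [3]].
After inserting 5: P = [[1, 5], [3, 6]].
After inserting 4: P = [[1, 4], [3, 5], [6]].
After inserting 7: P = [[1, 4, 7], [3, 5], [6]].
After inserting 2: P = [[1, 2, 7], [3, 4], [5], [6]].

The final insertion tableau P = [[1, 2, 7], [3, 4], [5], [6]] has shape [3, 2, 1, 1].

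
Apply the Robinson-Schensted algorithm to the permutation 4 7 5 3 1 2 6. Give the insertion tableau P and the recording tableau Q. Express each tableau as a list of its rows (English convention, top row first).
P = [[1, 2, 6], [3, 5], [4], [7]], Q = [[1, 2, 7], [3, 6], [4], [5]]

Insert each entry of the permutation into P by Schensted row insertion, recording in Q the position of each new cell.

Insert 4: appended to row 1. P = [[4]], Q = [[1]].
Insert 7: appended to row 1. P = [[4, 7]], Q = [[1, 2]].
Insert 5: 5 bumps 7 from row 1; 7 starts row 2. P = [[4, 5], [7]], Q = [[1, 2], [3]].
Insert 3: 3 bumps 4 from row 1; 4 bumps 7 from row 2; 7 starts row 3. P = [[3, 5], [4], [7]], Q = [[1, 2], [3], [4]].
Insert 1: 1 bumps 3 from row 1; 3 bumps 4 from row 2; 4 bumps 7 from row 3; 7 starts row 4. P = [[1, 5], [3], [4], [7]], Q = [[1, 2], [3], [4], [5]].
Insert 2: 2 bumps 5 from row 1; 5 appends to row 2. P = [[1, 2], [3, 5], [4], [7]], Q = [[1, 2], [3, 6], [4], [5]].
Insert 6: appended to row 1. P = [[1, 2, 6], [3, 5], [4], [7]], Q = [[1, 2, 7], [3, 6], [4], [5]].

So P = [[1, 2, 6], [3, 5], [4], [7]], Q = [[1, 2, 7], [3, 6], [4], [5]].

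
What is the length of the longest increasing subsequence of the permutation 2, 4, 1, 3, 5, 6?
4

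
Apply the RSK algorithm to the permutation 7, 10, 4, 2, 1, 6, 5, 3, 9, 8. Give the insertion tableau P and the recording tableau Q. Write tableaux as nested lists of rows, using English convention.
P = [[1, 3, 8], [2, 5, 9], [4, 6], [7, 10]], Q = [[1, 2, 9], [3, 6, 10], [4, 7], [5, 8]]

Insert each entry of the permutation into P by Schensted row insertion, recording in Q the position of each new cell.

Insert 7: appended to row 1. P = [[7]].
Insert 10: appended to row 1. P = [[7, 10]].
Insert 4: 4 bumps 7 from row 1; 7 starts row 2. P = [[4, 10], [7]].
Insert 2: 2 bumps 4 from row 1; 4 bumps 7 from row 2; 7 starts row 3. P = [[2, 10], [4], [7]].
Insert 1: 1 bumps 2 from row 1; 2 bumps 4 from row 2; 4 bumps 7 from row 3; 7 starts row 4. P = [[1, 10], [2], [4], [7]].
Insert 6: 6 bumps 10 from row 1; 10 appends to row 2. P = [[1, 6], [2, 10], [4], [7]].
Insert 5: 5 bumps 6 from row 1; 6 bumps 10 from row 2; 10 appends to row 3. P = [[1, 5], [2, 6], [4, 10], [7]].
Insert 3: 3 bumps 5 from row 1; 5 bumps 6 from row 2; 6 bumps 10 from row 3; 10 appends to row 4. P = [[1, 3], [2, 5], [4, 6], [7, 10]].
Insert 9: appended to row 1. P = [[1, 3, 9], [2, 5], [4, 6], [7, 10]].
Insert 8: 8 bumps 9 from row 1; 9 appends to row 2. P = [[1, 3, 8], [2, 5, 9], [4, 6], [7, 10]].

So P = [[1, 3, 8], [2, 5, 9], [4, 6], [7, 10]], Q = [[1, 2, 9], [3, 6, 10], [4, 7], [5, 8]].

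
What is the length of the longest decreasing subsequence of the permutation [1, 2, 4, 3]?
2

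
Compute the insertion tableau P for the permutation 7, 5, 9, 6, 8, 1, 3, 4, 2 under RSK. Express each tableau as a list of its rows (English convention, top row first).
P = [[1, 2, 4], [3, 6, 8], [5, 9], [7]]

Insert 7: appended to row 1. P = [[7]].
Insert 5: 5 bumps 7 from row 1; 7 starts row 2. P = [[5], [7]].
Insert 9: appended to row 1. P = [[5, 9], [7]].
Insert 6: 6 bumps 9 from row 1; 9 appends to row 2. P = [[5, 6], [7, 9]].
Insert 8: appended to row 1. P = [[5, 6, 8], [7, 9]].
Insert 1: 1 bumps 5 from row 1; 5 bumps 7 from row 2; 7 starts row 3. P = [[1, 6, 8], [5, 9], [7]].
Insert 3: 3 bumps 6 from row 1; 6 bumps 9 from row 2; 9 appends to row 3. P = [[1, 3, 8], [5, 6], [7, 9]].
Insert 4: 4 bumps 8 from row 1; 8 appends to row 2. P = [[1, 3, 4], [5, 6, 8], [7, 9]].
Insert 2: 2 bumps 3 from row 1; 3 bumps 5 from row 2; 5 bumps 7 from row 3; 7 starts row 4. P = [[1, 2, 4], [3, 6, 8], [5, 9], [7]].

So P = [[1, 2, 4], [3, 6, 8], [5, 9], [7]].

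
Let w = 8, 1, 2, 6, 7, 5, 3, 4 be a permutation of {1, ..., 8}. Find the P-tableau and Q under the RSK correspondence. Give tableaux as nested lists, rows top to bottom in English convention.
Insert each entry of the permutation into P by Schensted row insertion, recording in Q the position of each new cell.

After inserting 8: P = [[8]].
After inserting 1: P = [[1], [8]].
After inserting 2: P = [[1, 2], [8]].
After inserting 6: P = [[1, 2, 6], [8]].
After inserting 7: P = [[1, 2, 6, 7], [8]].
After inserting 5: P = [[1, 2, 5, 7], [6], [8]].
After inserting 3: P = [[1, 2, 3, 7], [5], [6], [8]].
After inserting 4: P = [[1, 2, 3, 4], [5, 7], [6], [8]].

So P = [[1, 2, 3, 4], [5, 7], [6], [8]], Q = [[1, 3, 4, 5], [2, 8], [6], [7]].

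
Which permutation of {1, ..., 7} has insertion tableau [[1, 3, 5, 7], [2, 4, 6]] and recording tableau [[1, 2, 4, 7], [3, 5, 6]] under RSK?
Reverse the RSK construction: for i from n down to 1, find the cell of Q containing i, remove the entry at that cell from P, and reverse-bump it up through P; the value ejected from row 1 is w(i).

Step i=7: Q has 7 at row 1, column 4; remove that cell from P, ejecting 7. So w(7) = 7. P is now [[1, 3, 5], [2, 4, 6]].
Step i=6: Q has 6 at row 2, column 3; remove 6 from row 2 of P and reverse-bump: 6 enters row 1 and ejects 5. So w(6) = 5. P is now [[1, 3, 6], [2, 4]].
Step i=5: Q has 5 at row 2, column 2; remove 4 from row 2 of P and reverse-bump: 4 enters row 1 and ejects 3. So w(5) = 3. P is now [[1, 4, 6], [2]].
Step i=4: Q has 4 at row 1, column 3; remove that cell from P, ejecting 6. So w(4) = 6. P is now [[1, 4], [2]].
Step i=3: Q has 3 at row 2, column 1; remove 2 from row 2 of P and reverse-bump: 2 enters row 1 and ejects 1. So w(3) = 1. P is now [[2, 4]].
Step i=2: Q has 2 at row 1, column 2; remove that cell from P, ejecting 4. So w(2) = 4. P is now [[2]].
Step i=1: Q has 1 at row 1, column 1; remove that cell from P, ejecting 2. So w(1) = 2. P is now [].

So w = 2 4 1 6 3 5 7.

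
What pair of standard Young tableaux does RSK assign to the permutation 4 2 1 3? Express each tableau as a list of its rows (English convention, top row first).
P = [[1, 3], [2], [4]], Q = [[1, 4], [2], [3]]

Insert each entry of the permutation into P by Schensted row insertion, recording in Q the position of each new cell.

After inserting 4: P = [[4]].
After inserting 2: P = [[2], [4]].
After inserting 1: P = [[1], [2], [4]].
After inserting 3: P = [[1, 3], [2], [4]].

So P = [[1, 3], [2], [4]], Q = [[1, 4], [2], [3]].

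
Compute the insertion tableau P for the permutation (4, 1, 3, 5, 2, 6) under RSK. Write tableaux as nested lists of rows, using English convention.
P = [[1, 2, 5, 6], [3], [4]]

Insert 4: appended to row 1. P = [[4]].
Insert 1: 1 bumps 4 from row 1; 4 starts row 2. P = [[1], [4]].
Insert 3: appended to row 1. P = [[1, 3], [4]].
Insert 5: appended to row 1. P = [[1, 3, 5], [4]].
Insert 2: 2 bumps 3 from row 1; 3 bumps 4 from row 2; 4 starts row 3. P = [[1, 2, 5], [3], [4]].
Insert 6: appended to row 1. P = [[1, 2, 5, 6], [3], [4]].

So P = [[1, 2, 5, 6], [3], [4]].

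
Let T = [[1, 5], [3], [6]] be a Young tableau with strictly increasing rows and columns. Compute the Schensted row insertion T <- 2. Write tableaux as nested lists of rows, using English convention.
In row 1, 2 replaces 5 (the leftmost entry greater than 2); 5 is bumped to row 2. 5 is appended to row 2. The new tableau is [[1, 2], [3, 5], [6]].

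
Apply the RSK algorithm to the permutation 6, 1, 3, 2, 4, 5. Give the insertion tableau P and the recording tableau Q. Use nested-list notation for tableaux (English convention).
P = [[1, 2, 4, 5], [3], [6]], Q = [[1, 3, 5, 6], [2], [4]]

Insert each entry of the permutation into P by Schensted row insertion, recording in Q the position of each new cell.

Insert 6: appended to row 1. P = [[6]], Q = [[1]].
Insert 1: 1 bumps 6 from row 1; 6 starts row 2. P = [[1], [6]], Q = [[1], [2]].
Insert 3: appended to row 1. P = [[1, 3], [6]], Q = [[1, 3], [2]].
Insert 2: 2 bumps 3 from row 1; 3 bumps 6 from row 2; 6 starts row 3. P = [[1, 2], [3], [6]], Q = [[1, 3], [2], [4]].
Insert 4: appended to row 1. P = [[1, 2, 4], [3], [6]], Q = [[1, 3, 5], [2], [4]].
Insert 5: appended to row 1. P = [[1, 2, 4, 5], [3], [6]], Q = [[1, 3, 5, 6], [2], [4]].

So P = [[1, 2, 4, 5], [3], [6]], Q = [[1, 3, 5, 6], [2], [4]].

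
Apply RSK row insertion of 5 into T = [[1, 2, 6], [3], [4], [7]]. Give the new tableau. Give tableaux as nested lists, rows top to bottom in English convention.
In row 1, 5 replaces 6 (the leftmost entry greater than 5); 6 is bumped to row 2. 6 is appended to row 2. The new tableau is [[1, 2, 5], [3, 6], [4], [7]].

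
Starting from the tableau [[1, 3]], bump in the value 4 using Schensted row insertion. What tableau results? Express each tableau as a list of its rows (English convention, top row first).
[[1, 3, 4]]

4 is larger than every entry of row 1, so it is appended to row 1. The new tableau is [[1, 3, 4]].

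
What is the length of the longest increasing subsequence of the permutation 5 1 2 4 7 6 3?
4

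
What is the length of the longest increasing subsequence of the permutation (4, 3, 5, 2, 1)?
2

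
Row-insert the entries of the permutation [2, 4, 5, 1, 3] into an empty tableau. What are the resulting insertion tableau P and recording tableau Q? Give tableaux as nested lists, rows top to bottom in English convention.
Insert each entry of the permutation into P by Schensted row insertion, recording in Q the position of each new cell.

Insert 2: appended to row 1. P = [[2]].
Insert 4: appended to row 1. P = [[2, 4]].
Insert 5: appended to row 1. P = [[2, 4, 5]].
Insert 1: 1 bumps 2 from row 1; 2 starts row 2. P = [[1, 4, 5], [2]].
Insert 3: 3 bumps 4 from row 1; 4 appends to row 2. P = [[1, 3, 5], [2, 4]].

So P = [[1, 3, 5], [2, 4]], Q = [[1, 2, 3], [4, 5]].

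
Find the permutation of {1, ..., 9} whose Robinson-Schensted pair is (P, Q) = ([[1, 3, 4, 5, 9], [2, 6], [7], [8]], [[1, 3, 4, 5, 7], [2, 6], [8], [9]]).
2 1 3 4 8 7 9 6 5

Reverse the RSK construction: for i from n down to 1, find the cell of Q containing i, remove the entry at that cell from P, and reverse-bump it up through P; the value ejected from row 1 is w(i).

Step i=9: Q has 9 at row 4, column 1; remove 8 from row 4 of P and reverse-bump: 8 enters row 3 and ejects 7; 7 enters row 2 and ejects 6; 6 enters row 1 and ejects 5. So w(9) = 5. P is now [[1, 3, 4, 6, 9], [2, 7], [8]].
Step i=8: Q has 8 at row 3, column 1; remove 8 from row 3 of P and reverse-bump: 8 enters row 2 and ejects 7; 7 enters row 1 and ejects 6. So w(8) = 6. P is now [[1, 3, 4, 7, 9], [2, 8]].
Step i=7: Q has 7 at row 1, column 5; remove that cell from P, ejecting 9. So w(7) = 9. P is now [[1, 3, 4, 7], [2, 8]].
Step i=6: Q has 6 at row 2, column 2; remove 8 from row 2 of P and reverse-bump: 8 enters row 1 and ejects 7. So w(6) = 7. P is now [[1, 3, 4, 8], [2]].
Step i=5: Q has 5 at row 1, column 4; remove that cell from P, ejecting 8. So w(5) = 8. P is now [[1, 3, 4], [2]].
Step i=4: Q has 4 at row 1, column 3; remove that cell from P, ejecting 4. So w(4) = 4. P is now [[1, 3], [2]].
Step i=3: Q has 3 at row 1, column 2; remove that cell from P, ejecting 3. So w(3) = 3. P is now [[1], [2]].
Step i=2: Q has 2 at row 2, column 1; remove 2 from row 2 of P and reverse-bump: 2 enters row 1 and ejects 1. So w(2) = 1. P is now [[2]].
Step i=1: Q has 1 at row 1, column 1; remove that cell from P, ejecting 2. So w(1) = 2. P is now [].

So w = 2 1 3 4 8 7 9 6 5.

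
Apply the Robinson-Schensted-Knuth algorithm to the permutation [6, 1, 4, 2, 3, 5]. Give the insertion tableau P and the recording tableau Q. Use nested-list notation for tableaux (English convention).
Insert each entry of the permutation into P by Schensted row insertion, recording in Q the position of each new cell.

After inserting 6: P = [[6]].
After inserting 1: P = [[1], [6]].
After inserting 4: P = [[1, 4], [6]].
After inserting 2: P = [[1, 2], [4], [6]].
After inserting 3: P = [[1, 2, 3], [4], [6]].
After inserting 5: P = [[1, 2, 3, 5], [4], [6]].

So P = [[1, 2, 3, 5], [4], [6]], Q = [[1, 3, 5, 6], [2], [4]].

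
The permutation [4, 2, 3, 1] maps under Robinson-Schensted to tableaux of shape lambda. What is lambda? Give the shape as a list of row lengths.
Row-insert each entry into an empty tableau.

After inserting 4: P = [[4]].
After inserting 2: P = [[2], [4]].
After inserting 3: P = [[2, 3], [4]].
After inserting 1: P = [[1, 3], [2], [4]].

The final insertion tableau P = [[1, 3], [2], [4]] has shape [2, 1, 1].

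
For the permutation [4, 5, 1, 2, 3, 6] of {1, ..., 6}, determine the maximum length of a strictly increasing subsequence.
4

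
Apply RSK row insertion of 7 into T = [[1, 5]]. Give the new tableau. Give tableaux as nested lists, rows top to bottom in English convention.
[[1, 5, 7]]

7 is larger than every entry of row 1, so it is appended to row 1. The new tableau is [[1, 5, 7]].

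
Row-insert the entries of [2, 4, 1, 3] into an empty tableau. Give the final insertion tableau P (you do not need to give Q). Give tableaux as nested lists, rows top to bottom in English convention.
After inserting 2: P = [[2]].
After inserting 4: P = [[2, 4]].
After inserting 1: P = [[1, 4], [2]].
After inserting 3: P = [[1, 3], [2, 4]].

So P = [[1, 3], [2, 4]].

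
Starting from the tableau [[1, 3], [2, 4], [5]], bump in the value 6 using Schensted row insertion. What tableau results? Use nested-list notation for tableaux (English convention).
6 is larger than every entry of row 1, so it is appended to row 1. The new tableau is [[1, 3, 6], [2, 4], [5]].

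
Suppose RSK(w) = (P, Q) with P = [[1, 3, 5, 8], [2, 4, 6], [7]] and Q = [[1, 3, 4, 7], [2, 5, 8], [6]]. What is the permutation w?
2 1 4 7 6 3 8 5

Reverse the RSK construction: for i from n down to 1, find the cell of Q containing i, remove the entry at that cell from P, and reverse-bump it up through P; the value ejected from row 1 is w(i).

Step i=8: Q has 8 at row 2, column 3; remove 6 from row 2 of P and reverse-bump: 6 enters row 1 and ejects 5. So w(8) = 5. P is now [[1, 3, 6, 8], [2, 4], [7]].
Step i=7: Q has 7 at row 1, column 4; remove that cell from P, ejecting 8. So w(7) = 8. P is now [[1, 3, 6], [2, 4], [7]].
Step i=6: Q has 6 at row 3, column 1; remove 7 from row 3 of P and reverse-bump: 7 enters row 2 and ejects 4; 4 enters row 1 and ejects 3. So w(6) = 3. P is now [[1, 4, 6], [2, 7]].
Step i=5: Q has 5 at row 2, column 2; remove 7 from row 2 of P and reverse-bump: 7 enters row 1 and ejects 6. So w(5) = 6. P is now [[1, 4, 7], [2]].
Step i=4: Q has 4 at row 1, column 3; remove that cell from P, ejecting 7. So w(4) = 7. P is now [[1, 4], [2]].
Step i=3: Q has 3 at row 1, column 2; remove that cell from P, ejecting 4. So w(3) = 4. P is now [[1], [2]].
Step i=2: Q has 2 at row 2, column 1; remove 2 from row 2 of P and reverse-bump: 2 enters row 1 and ejects 1. So w(2) = 1. P is now [[2]].
Step i=1: Q has 1 at row 1, column 1; remove that cell from P, ejecting 2. So w(1) = 2. P is now [].

So w = 2 1 4 7 6 3 8 5.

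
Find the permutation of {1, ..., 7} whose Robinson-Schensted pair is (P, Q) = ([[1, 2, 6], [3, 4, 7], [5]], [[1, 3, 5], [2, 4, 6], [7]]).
3 1 5 4 7 6 2

Reverse RSK: for i = n, n-1, ..., 1, locate i in Q, remove the corresponding corner cell from P, and reverse-bump its entry up through P; the value ejected from row 1 is w(i).

So w = 3 1 5 4 7 6 2.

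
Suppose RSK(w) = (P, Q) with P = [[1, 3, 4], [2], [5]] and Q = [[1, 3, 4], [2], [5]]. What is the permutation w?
Reverse RSK: for i = n, n-1, ..., 1, locate i in Q, remove the corresponding corner cell from P, and reverse-bump its entry up through P; the value ejected from row 1 is w(i).

So w = 5 2 3 4 1.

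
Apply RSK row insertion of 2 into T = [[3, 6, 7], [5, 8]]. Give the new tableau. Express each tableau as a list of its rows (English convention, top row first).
In row 1, 2 replaces 3 (the leftmost entry greater than 2); 3 is bumped to row 2. In row 2, 3 replaces 5 (the leftmost entry greater than 3); 5 is bumped to row 3. 5 starts a new row 3. The new tableau is [[2, 6, 7], [3, 8], [5]].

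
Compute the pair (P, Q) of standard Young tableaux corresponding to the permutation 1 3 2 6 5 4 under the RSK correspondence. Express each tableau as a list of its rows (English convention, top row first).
Insert each entry of the permutation into P by Schensted row insertion, recording in Q the position of each new cell.

Insert 1: appended to row 1. P = [[1]].
Insert 3: appended to row 1. P = [[1, 3]].
Insert 2: 2 bumps 3 from row 1; 3 starts row 2. P = [[1, 2], [3]].
Insert 6: appended to row 1. P = [[1, 2, 6], [3]].
Insert 5: 5 bumps 6 from row 1; 6 appends to row 2. P = [[1, 2, 5], [3, 6]].
Insert 4: 4 bumps 5 from row 1; 5 bumps 6 from row 2; 6 starts row 3. P = [[1, 2, 4], [3, 5], [6]].

So P = [[1, 2, 4], [3, 5], [6]], Q = [[1, 2, 4], [3, 5], [6]].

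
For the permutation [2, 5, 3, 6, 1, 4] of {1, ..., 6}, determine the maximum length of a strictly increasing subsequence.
3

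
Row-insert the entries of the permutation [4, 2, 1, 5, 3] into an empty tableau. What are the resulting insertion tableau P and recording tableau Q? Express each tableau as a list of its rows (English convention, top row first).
P = [[1, 3], [2, 5], [4]], Q = [[1, 4], [2, 5], [3]]

Insert each entry of the permutation into P by Schensted row insertion, recording in Q the position of each new cell.

Insert 4: appended to row 1. P = [[4]], Q = [[1]].
Insert 2: 2 bumps 4 from row 1; 4 starts row 2. P = [[2], [4]], Q = [[1], [2]].
Insert 1: 1 bumps 2 from row 1; 2 bumps 4 from row 2; 4 starts row 3. P = [[1], [2], [4]], Q = [[1], [2], [3]].
Insert 5: appended to row 1. P = [[1, 5], [2], [4]], Q = [[1, 4], [2], [3]].
Insert 3: 3 bumps 5 from row 1; 5 appends to row 2. P = [[1, 3], [2, 5], [4]], Q = [[1, 4], [2, 5], [3]].

So P = [[1, 3], [2, 5], [4]], Q = [[1, 4], [2, 5], [3]].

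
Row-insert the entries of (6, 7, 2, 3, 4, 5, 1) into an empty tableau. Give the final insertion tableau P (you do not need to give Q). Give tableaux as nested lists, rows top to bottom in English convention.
After inserting 6: P = [[6]].
After inserting 7: P = [[6, 7]].
After inserting 2: P = [[2, 7], [6]].
After inserting 3: P = [[2, 3], [6, 7]].
After inserting 4: P = [[2, 3, 4], [6, 7]].
After inserting 5: P = [[2, 3, 4, 5], [6, 7]].
After inserting 1: P = [[1, 3, 4, 5], [2, 7], [6]].

So P = [[1, 3, 4, 5], [2, 7], [6]].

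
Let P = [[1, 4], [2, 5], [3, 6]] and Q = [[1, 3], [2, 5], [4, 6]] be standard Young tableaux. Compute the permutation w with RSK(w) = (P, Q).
3 2 6 1 5 4

Reverse RSK: for i = n, n-1, ..., 1, locate i in Q, remove the corresponding corner cell from P, and reverse-bump its entry up through P; the value ejected from row 1 is w(i).

So w = 3 2 6 1 5 4.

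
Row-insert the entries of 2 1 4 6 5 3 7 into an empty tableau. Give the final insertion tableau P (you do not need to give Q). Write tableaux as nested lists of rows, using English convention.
Insert 2: appended to row 1. P = [[2]].
Insert 1: 1 bumps 2 from row 1; 2 starts row 2. P = [[1], [2]].
Insert 4: appended to row 1. P = [[1, 4], [2]].
Insert 6: appended to row 1. P = [[1, 4, 6], [2]].
Insert 5: 5 bumps 6 from row 1; 6 appends to row 2. P = [[1, 4, 5], [2, 6]].
Insert 3: 3 bumps 4 from row 1; 4 bumps 6 from row 2; 6 starts row 3. P = [[1, 3, 5], [2, 4], [6]].
Insert 7: appended to row 1. P = [[1, 3, 5, 7], [2, 4], [6]].

So P = [[1, 3, 5, 7], [2, 4], [6]].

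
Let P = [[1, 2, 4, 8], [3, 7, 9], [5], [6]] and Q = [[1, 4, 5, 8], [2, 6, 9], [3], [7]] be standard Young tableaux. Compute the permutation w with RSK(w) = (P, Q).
6 5 1 3 7 4 2 9 8

Reverse the RSK construction: for i from n down to 1, find the cell of Q containing i, remove the entry at that cell from P, and reverse-bump it up through P; the value ejected from row 1 is w(i).

Step i=9: Q has 9 at row 2, column 3; remove 9 from row 2 of P and reverse-bump: 9 enters row 1 and ejects 8. So w(9) = 8. P is now [[1, 2, 4, 9], [3, 7], [5], [6]].
Step i=8: Q has 8 at row 1, column 4; remove that cell from P, ejecting 9. So w(8) = 9. P is now [[1, 2, 4], [3, 7], [5], [6]].
Step i=7: Q has 7 at row 4, column 1; remove 6 from row 4 of P and reverse-bump: 6 enters row 3 and ejects 5; 5 enters row 2 and ejects 3; 3 enters row 1 and ejects 2. So w(7) = 2. P is now [[1, 3, 4], [5, 7], [6]].
Step i=6: Q has 6 at row 2, column 2; remove 7 from row 2 of P and reverse-bump: 7 enters row 1 and ejects 4. So w(6) = 4. P is now [[1, 3, 7], [5], [6]].
Step i=5: Q has 5 at row 1, column 3; remove that cell from P, ejecting 7. So w(5) = 7. P is now [[1, 3], [5], [6]].
Step i=4: Q has 4 at row 1, column 2; remove that cell from P, ejecting 3. So w(4) = 3. P is now [[1], [5], [6]].
Step i=3: Q has 3 at row 3, column 1; remove 6 from row 3 of P and reverse-bump: 6 enters row 2 and ejects 5; 5 enters row 1 and ejects 1. So w(3) = 1. P is now [[5], [6]].
Step i=2: Q has 2 at row 2, column 1; remove 6 from row 2 of P and reverse-bump: 6 enters row 1 and ejects 5. So w(2) = 5. P is now [[6]].
Step i=1: Q has 1 at row 1, column 1; remove that cell from P, ejecting 6. So w(1) = 6. P is now [].

So w = 6 5 1 3 7 4 2 9 8.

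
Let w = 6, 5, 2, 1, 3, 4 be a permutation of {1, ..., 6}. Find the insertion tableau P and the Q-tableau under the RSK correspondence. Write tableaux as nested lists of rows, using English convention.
P = [[1, 3, 4], [2], [5], [6]], Q = [[1, 5, 6], [2], [3], [4]]

Insert each entry of the permutation into P by Schensted row insertion, recording in Q the position of each new cell.

After inserting 6: P = [[6]].
After inserting 5: P = [[5], [6]].
After inserting 2: P = [[2], [5], [6]].
After inserting 1: P = [[1], [2], [5], [6]].
After inserting 3: P = [[1, 3], [2], [5], [6]].
After inserting 4: P = [[1, 3, 4], [2], [5], [6]].

So P = [[1, 3, 4], [2], [5], [6]], Q = [[1, 5, 6], [2], [3], [4]].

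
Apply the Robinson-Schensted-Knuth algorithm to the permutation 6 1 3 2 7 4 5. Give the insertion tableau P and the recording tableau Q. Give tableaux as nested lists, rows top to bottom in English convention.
P = [[1, 2, 4, 5], [3, 7], [6]], Q = [[1, 3, 5, 7], [2, 6], [4]]

Insert each entry of the permutation into P by Schensted row insertion, recording in Q the position of each new cell.

After inserting 6: P = [[6]].
After inserting 1: P = [[1], [6]].
After inserting 3: P = [[1, 3], [6]].
After inserting 2: P = [[1, 2], [3], [6]].
After inserting 7: P = [[1, 2, 7], [3], [6]].
After inserting 4: P = [[1, 2, 4], [3, 7], [6]].
After inserting 5: P = [[1, 2, 4, 5], [3, 7], [6]].

So P = [[1, 2, 4, 5], [3, 7], [6]], Q = [[1, 3, 5, 7], [2, 6], [4]].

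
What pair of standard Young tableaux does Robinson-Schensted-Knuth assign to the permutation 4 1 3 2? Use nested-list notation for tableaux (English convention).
Insert each entry of the permutation into P by Schensted row insertion, recording in Q the position of each new cell.

Insert 4: appended to row 1. P = [[4]].
Insert 1: 1 bumps 4 from row 1; 4 starts row 2. P = [[1], [4]].
Insert 3: appended to row 1. P = [[1, 3], [4]].
Insert 2: 2 bumps 3 from row 1; 3 bumps 4 from row 2; 4 starts row 3. P = [[1, 2], [3], [4]].

So P = [[1, 2], [3], [4]], Q = [[1, 3], [2], [4]].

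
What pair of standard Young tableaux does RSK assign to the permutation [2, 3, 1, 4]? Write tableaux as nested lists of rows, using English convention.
P = [[1, 3, 4], [2]], Q = [[1, 2, 4], [3]]

Insert each entry of the permutation into P by Schensted row insertion, recording in Q the position of each new cell.

Insert 2: appended to row 1. P = [[2]].
Insert 3: appended to row 1. P = [[2, 3]].
Insert 1: 1 bumps 2 from row 1; 2 starts row 2. P = [[1, 3], [2]].
Insert 4: appended to row 1. P = [[1, 3, 4], [2]].

So P = [[1, 3, 4], [2]], Q = [[1, 2, 4], [3]].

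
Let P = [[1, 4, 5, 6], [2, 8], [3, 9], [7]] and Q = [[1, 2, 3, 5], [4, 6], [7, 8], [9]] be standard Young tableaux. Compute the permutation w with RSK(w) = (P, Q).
3 4 7 5 9 8 2 6 1

Reverse the RSK construction: for i from n down to 1, find the cell of Q containing i, remove the entry at that cell from P, and reverse-bump it up through P; the value ejected from row 1 is w(i).

Step i=9: Q has 9 at row 4, column 1; remove 7 from row 4 of P and reverse-bump: 7 enters row 3 and ejects 3; 3 enters row 2 and ejects 2; 2 enters row 1 and ejects 1. So w(9) = 1. P is now [[2, 4, 5, 6], [3, 8], [7, 9]].
Step i=8: Q has 8 at row 3, column 2; remove 9 from row 3 of P and reverse-bump: 9 enters row 2 and ejects 8; 8 enters row 1 and ejects 6. So w(8) = 6. P is now [[2, 4, 5, 8], [3, 9], [7]].
Step i=7: Q has 7 at row 3, column 1; remove 7 from row 3 of P and reverse-bump: 7 enters row 2 and ejects 3; 3 enters row 1 and ejects 2. So w(7) = 2. P is now [[3, 4, 5, 8], [7, 9]].
Step i=6: Q has 6 at row 2, column 2; remove 9 from row 2 of P and reverse-bump: 9 enters row 1 and ejects 8. So w(6) = 8. P is now [[3, 4, 5, 9], [7]].
Step i=5: Q has 5 at row 1, column 4; remove that cell from P, ejecting 9. So w(5) = 9. P is now [[3, 4, 5], [7]].
Step i=4: Q has 4 at row 2, column 1; remove 7 from row 2 of P and reverse-bump: 7 enters row 1 and ejects 5. So w(4) = 5. P is now [[3, 4, 7]].
Step i=3: Q has 3 at row 1, column 3; remove that cell from P, ejecting 7. So w(3) = 7. P is now [[3, 4]].
Step i=2: Q has 2 at row 1, column 2; remove that cell from P, ejecting 4. So w(2) = 4. P is now [[3]].
Step i=1: Q has 1 at row 1, column 1; remove that cell from P, ejecting 3. So w(1) = 3. P is now [].

So w = 3 4 7 5 9 8 2 6 1.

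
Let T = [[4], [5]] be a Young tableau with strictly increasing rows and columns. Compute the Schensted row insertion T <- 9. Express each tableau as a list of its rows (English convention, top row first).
[[4, 9], [5]]

9 is larger than every entry of row 1, so it is appended to row 1. The new tableau is [[4, 9], [5]].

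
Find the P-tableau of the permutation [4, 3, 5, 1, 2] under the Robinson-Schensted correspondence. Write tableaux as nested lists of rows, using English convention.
Insert 4: appended to row 1. P = [[4]].
Insert 3: 3 bumps 4 from row 1; 4 starts row 2. P = [[3], [4]].
Insert 5: appended to row 1. P = [[3, 5], [4]].
Insert 1: 1 bumps 3 from row 1; 3 bumps 4 from row 2; 4 starts row 3. P = [[1, 5], [3], [4]].
Insert 2: 2 bumps 5 from row 1; 5 appends to row 2. P = [[1, 2], [3, 5], [4]].

So P = [[1, 2], [3, 5], [4]].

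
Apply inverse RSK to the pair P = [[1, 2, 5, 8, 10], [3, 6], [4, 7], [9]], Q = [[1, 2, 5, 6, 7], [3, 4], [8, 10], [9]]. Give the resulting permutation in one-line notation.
4 9 1 3 7 8 10 6 2 5

Reverse the RSK construction: for i from n down to 1, find the cell of Q containing i, remove the entry at that cell from P, and reverse-bump it up through P; the value ejected from row 1 is w(i).

Step i=10: Q has 10 at row 3, column 2; remove 7 from row 3 of P and reverse-bump: 7 enters row 2 and ejects 6; 6 enters row 1 and ejects 5. So w(10) = 5. P is now [[1, 2, 6, 8, 10], [3, 7], [4], [9]].
Step i=9: Q has 9 at row 4, column 1; remove 9 from row 4 of P and reverse-bump: 9 enters row 3 and ejects 4; 4 enters row 2 and ejects 3; 3 enters row 1 and ejects 2. So w(9) = 2. P is now [[1, 3, 6, 8, 10], [4, 7], [9]].
Step i=8: Q has 8 at row 3, column 1; remove 9 from row 3 of P and reverse-bump: 9 enters row 2 and ejects 7; 7 enters row 1 and ejects 6. So w(8) = 6. P is now [[1, 3, 7, 8, 10], [4, 9]].
Step i=7: Q has 7 at row 1, column 5; remove that cell from P, ejecting 10. So w(7) = 10. P is now [[1, 3, 7, 8], [4, 9]].
Step i=6: Q has 6 at row 1, column 4; remove that cell from P, ejecting 8. So w(6) = 8. P is now [[1, 3, 7], [4, 9]].
Step i=5: Q has 5 at row 1, column 3; remove that cell from P, ejecting 7. So w(5) = 7. P is now [[1, 3], [4, 9]].
Step i=4: Q has 4 at row 2, column 2; remove 9 from row 2 of P and reverse-bump: 9 enters row 1 and ejects 3. So w(4) = 3. P is now [[1, 9], [4]].
Step i=3: Q has 3 at row 2, column 1; remove 4 from row 2 of P and reverse-bump: 4 enters row 1 and ejects 1. So w(3) = 1. P is now [[4, 9]].
Step i=2: Q has 2 at row 1, column 2; remove that cell from P, ejecting 9. So w(2) = 9. P is now [[4]].
Step i=1: Q has 1 at row 1, column 1; remove that cell from P, ejecting 4. So w(1) = 4. P is now [].

So w = 4 9 1 3 7 8 10 6 2 5.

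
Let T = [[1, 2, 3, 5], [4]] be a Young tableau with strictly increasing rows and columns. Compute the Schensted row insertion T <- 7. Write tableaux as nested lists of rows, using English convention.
7 is larger than every entry of row 1, so it is appended to row 1. The new tableau is [[1, 2, 3, 5, 7], [4]].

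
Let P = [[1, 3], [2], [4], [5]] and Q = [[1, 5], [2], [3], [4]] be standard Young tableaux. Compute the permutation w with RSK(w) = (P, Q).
5 4 2 1 3

Reverse the RSK construction: for i from n down to 1, find the cell of Q containing i, remove the entry at that cell from P, and reverse-bump it up through P; the value ejected from row 1 is w(i).

Step i=5: Q has 5 at row 1, column 2; remove that cell from P, ejecting 3. So w(5) = 3. P is now [[1], [2], [4], [5]].
Step i=4: Q has 4 at row 4, column 1; remove 5 from row 4 of P and reverse-bump: 5 enters row 3 and ejects 4; 4 enters row 2 and ejects 2; 2 enters row 1 and ejects 1. So w(4) = 1. P is now [[2], [4], [5]].
Step i=3: Q has 3 at row 3, column 1; remove 5 from row 3 of P and reverse-bump: 5 enters row 2 and ejects 4; 4 enters row 1 and ejects 2. So w(3) = 2. P is now [[4], [5]].
Step i=2: Q has 2 at row 2, column 1; remove 5 from row 2 of P and reverse-bump: 5 enters row 1 and ejects 4. So w(2) = 4. P is now [[5]].
Step i=1: Q has 1 at row 1, column 1; remove that cell from P, ejecting 5. So w(1) = 5. P is now [].

So w = 5 4 2 1 3.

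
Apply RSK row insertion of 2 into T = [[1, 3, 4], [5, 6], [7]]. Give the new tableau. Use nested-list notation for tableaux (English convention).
In row 1, 2 replaces 3 (the leftmost entry greater than 2); 3 is bumped to row 2. In row 2, 3 replaces 5 (the leftmost entry greater than 3); 5 is bumped to row 3. In row 3, 5 replaces 7 (the leftmost entry greater than 5); 7 is bumped to row 4. 7 starts a new row 4. The new tableau is [[1, 2, 4], [3, 6], [5], [7]].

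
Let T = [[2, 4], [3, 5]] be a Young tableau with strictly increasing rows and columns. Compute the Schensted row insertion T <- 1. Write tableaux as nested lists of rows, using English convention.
[[1, 4], [2, 5], [3]]

In row 1, 1 replaces 2 (the leftmost entry greater than 1); 2 is bumped to row 2. In row 2, 2 replaces 3 (the leftmost entry greater than 2); 3 is bumped to row 3. 3 starts a new row 3. The new tableau is [[1, 4], [2, 5], [3]].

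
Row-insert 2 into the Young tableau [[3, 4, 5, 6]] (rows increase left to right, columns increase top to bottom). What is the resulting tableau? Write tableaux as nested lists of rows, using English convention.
In row 1, 2 replaces 3 (the leftmost entry greater than 2); 3 is bumped to row 2. 3 starts a new row 2. The new tableau is [[2, 4, 5, 6], [3]].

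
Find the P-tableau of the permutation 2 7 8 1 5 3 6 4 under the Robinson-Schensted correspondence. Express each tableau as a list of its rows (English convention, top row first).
After inserting 2: P = [[2]].
After inserting 7: P = [[2, 7]].
After inserting 8: P = [[2, 7, 8]].
After inserting 1: P = [[1, 7, 8], [2]].
After inserting 5: P = [[1, 5, 8], [2, 7]].
After inserting 3: P = [[1, 3, 8], [2, 5], [7]].
After inserting 6: P = [[1, 3, 6], [2, 5, 8], [7]].
After inserting 4: P = [[1, 3, 4], [2, 5, 6], [7, 8]].

So P = [[1, 3, 4], [2, 5, 6], [7, 8]].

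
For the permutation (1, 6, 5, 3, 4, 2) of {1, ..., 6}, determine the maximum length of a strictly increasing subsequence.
3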